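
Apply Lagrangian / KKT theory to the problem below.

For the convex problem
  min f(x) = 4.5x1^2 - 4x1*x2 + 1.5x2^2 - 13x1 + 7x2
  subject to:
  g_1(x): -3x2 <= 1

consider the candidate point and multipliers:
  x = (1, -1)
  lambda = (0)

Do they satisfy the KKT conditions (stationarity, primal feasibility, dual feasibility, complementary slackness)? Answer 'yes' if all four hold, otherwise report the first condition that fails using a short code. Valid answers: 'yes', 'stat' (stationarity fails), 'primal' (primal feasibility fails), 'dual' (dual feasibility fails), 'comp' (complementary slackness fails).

Gradient of f: grad f(x) = Q x + c = (0, 0)
Constraint values g_i(x) = a_i^T x - b_i:
  g_1((1, -1)) = 2
Stationarity residual: grad f(x) + sum_i lambda_i a_i = (0, 0)
  -> stationarity OK
Primal feasibility (all g_i <= 0): FAILS
Dual feasibility (all lambda_i >= 0): OK
Complementary slackness (lambda_i * g_i(x) = 0 for all i): OK

Verdict: the first failing condition is primal_feasibility -> primal.

primal


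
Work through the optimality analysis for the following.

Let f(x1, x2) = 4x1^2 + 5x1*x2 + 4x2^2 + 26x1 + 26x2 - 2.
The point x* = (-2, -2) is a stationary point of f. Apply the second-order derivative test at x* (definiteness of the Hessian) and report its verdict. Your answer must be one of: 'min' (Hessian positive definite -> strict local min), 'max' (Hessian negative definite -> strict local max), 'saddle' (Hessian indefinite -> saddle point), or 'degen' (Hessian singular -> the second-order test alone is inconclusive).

Compute the Hessian H = grad^2 f:
  H = [[8, 5], [5, 8]]
Verify stationarity: grad f(x*) = H x* + g = (0, 0).
Eigenvalues of H: 3, 13.
Both eigenvalues > 0, so H is positive definite -> x* is a strict local min.

min


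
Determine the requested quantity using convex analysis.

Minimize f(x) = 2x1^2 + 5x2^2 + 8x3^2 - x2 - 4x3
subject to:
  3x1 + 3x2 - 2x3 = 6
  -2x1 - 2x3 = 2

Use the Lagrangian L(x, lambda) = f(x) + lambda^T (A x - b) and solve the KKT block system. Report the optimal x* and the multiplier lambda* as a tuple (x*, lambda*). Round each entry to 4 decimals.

Form the Lagrangian:
  L(x, lambda) = (1/2) x^T Q x + c^T x + lambda^T (A x - b)
Stationarity (grad_x L = 0): Q x + c + A^T lambda = 0.
Primal feasibility: A x = b.

This gives the KKT block system:
  [ Q   A^T ] [ x     ]   [-c ]
  [ A    0  ] [ lambda ] = [ b ]

Solving the linear system:
  x*      = (0.0116, 1.314, -1.0116)
  lambda* = (-4.0465, -6.0465)
  f(x*)   = 19.5523

x* = (0.0116, 1.314, -1.0116), lambda* = (-4.0465, -6.0465)


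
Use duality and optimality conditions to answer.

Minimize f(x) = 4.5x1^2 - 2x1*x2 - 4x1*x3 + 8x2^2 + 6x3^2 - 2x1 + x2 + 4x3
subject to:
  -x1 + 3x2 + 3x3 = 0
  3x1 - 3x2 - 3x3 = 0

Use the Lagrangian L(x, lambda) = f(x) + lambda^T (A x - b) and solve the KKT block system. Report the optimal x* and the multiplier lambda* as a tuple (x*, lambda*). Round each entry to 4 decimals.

Form the Lagrangian:
  L(x, lambda) = (1/2) x^T Q x + c^T x + lambda^T (A x - b)
Stationarity (grad_x L = 0): Q x + c + A^T lambda = 0.
Primal feasibility: A x = b.

This gives the KKT block system:
  [ Q   A^T ] [ x     ]   [-c ]
  [ A    0  ] [ lambda ] = [ b ]

Solving the linear system:
  x*      = (0, 0.1071, -0.1071)
  lambda* = (-0.4643, 0.4405)
  f(x*)   = -0.1607

x* = (0, 0.1071, -0.1071), lambda* = (-0.4643, 0.4405)


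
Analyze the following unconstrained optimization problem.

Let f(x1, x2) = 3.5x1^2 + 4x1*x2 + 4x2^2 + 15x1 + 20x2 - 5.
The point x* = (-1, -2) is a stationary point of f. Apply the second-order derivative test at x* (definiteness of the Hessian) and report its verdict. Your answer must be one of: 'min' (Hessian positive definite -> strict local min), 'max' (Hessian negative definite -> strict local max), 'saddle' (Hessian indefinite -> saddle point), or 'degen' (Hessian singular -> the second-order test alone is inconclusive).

Compute the Hessian H = grad^2 f:
  H = [[7, 4], [4, 8]]
Verify stationarity: grad f(x*) = H x* + g = (0, 0).
Eigenvalues of H: 3.4689, 11.5311.
Both eigenvalues > 0, so H is positive definite -> x* is a strict local min.

min


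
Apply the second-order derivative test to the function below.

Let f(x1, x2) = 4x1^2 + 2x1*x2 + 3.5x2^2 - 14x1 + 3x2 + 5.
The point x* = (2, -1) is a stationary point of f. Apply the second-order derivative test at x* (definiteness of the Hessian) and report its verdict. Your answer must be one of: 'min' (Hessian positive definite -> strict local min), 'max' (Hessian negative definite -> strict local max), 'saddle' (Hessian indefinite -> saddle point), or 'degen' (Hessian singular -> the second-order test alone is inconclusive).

Compute the Hessian H = grad^2 f:
  H = [[8, 2], [2, 7]]
Verify stationarity: grad f(x*) = H x* + g = (0, 0).
Eigenvalues of H: 5.4384, 9.5616.
Both eigenvalues > 0, so H is positive definite -> x* is a strict local min.

min


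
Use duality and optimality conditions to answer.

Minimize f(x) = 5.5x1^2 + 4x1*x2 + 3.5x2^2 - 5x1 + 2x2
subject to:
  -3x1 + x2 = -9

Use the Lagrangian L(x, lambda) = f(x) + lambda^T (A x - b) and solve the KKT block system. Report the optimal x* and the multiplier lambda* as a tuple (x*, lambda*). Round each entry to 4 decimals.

Form the Lagrangian:
  L(x, lambda) = (1/2) x^T Q x + c^T x + lambda^T (A x - b)
Stationarity (grad_x L = 0): Q x + c + A^T lambda = 0.
Primal feasibility: A x = b.

This gives the KKT block system:
  [ Q   A^T ] [ x     ]   [-c ]
  [ A    0  ] [ lambda ] = [ b ]

Solving the linear system:
  x*      = (2.2857, -2.1429)
  lambda* = (3.8571)
  f(x*)   = 9.5

x* = (2.2857, -2.1429), lambda* = (3.8571)


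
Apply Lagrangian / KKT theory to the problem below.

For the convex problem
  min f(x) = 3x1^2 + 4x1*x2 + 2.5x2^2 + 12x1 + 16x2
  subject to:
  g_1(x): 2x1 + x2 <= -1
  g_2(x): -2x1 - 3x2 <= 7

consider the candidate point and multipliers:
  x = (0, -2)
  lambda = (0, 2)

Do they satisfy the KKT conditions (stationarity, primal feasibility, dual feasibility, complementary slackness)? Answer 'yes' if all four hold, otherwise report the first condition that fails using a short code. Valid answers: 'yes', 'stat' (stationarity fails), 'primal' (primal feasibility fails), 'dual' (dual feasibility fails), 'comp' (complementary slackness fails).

Gradient of f: grad f(x) = Q x + c = (4, 6)
Constraint values g_i(x) = a_i^T x - b_i:
  g_1((0, -2)) = -1
  g_2((0, -2)) = -1
Stationarity residual: grad f(x) + sum_i lambda_i a_i = (0, 0)
  -> stationarity OK
Primal feasibility (all g_i <= 0): OK
Dual feasibility (all lambda_i >= 0): OK
Complementary slackness (lambda_i * g_i(x) = 0 for all i): FAILS

Verdict: the first failing condition is complementary_slackness -> comp.

comp


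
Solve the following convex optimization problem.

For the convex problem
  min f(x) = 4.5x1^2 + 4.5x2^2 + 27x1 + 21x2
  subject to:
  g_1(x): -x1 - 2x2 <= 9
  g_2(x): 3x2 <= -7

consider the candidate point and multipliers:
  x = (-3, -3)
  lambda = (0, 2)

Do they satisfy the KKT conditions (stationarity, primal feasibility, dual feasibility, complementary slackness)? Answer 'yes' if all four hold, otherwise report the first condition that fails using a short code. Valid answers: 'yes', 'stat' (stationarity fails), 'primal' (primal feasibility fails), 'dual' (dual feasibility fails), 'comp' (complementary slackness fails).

Gradient of f: grad f(x) = Q x + c = (0, -6)
Constraint values g_i(x) = a_i^T x - b_i:
  g_1((-3, -3)) = 0
  g_2((-3, -3)) = -2
Stationarity residual: grad f(x) + sum_i lambda_i a_i = (0, 0)
  -> stationarity OK
Primal feasibility (all g_i <= 0): OK
Dual feasibility (all lambda_i >= 0): OK
Complementary slackness (lambda_i * g_i(x) = 0 for all i): FAILS

Verdict: the first failing condition is complementary_slackness -> comp.

comp


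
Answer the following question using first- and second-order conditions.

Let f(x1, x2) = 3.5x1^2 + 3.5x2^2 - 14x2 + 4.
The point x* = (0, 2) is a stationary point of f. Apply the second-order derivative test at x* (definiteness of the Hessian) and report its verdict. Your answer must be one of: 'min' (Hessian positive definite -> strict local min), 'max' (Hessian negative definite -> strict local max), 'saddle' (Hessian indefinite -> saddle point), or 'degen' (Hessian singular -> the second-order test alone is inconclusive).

Compute the Hessian H = grad^2 f:
  H = [[7, 0], [0, 7]]
Verify stationarity: grad f(x*) = H x* + g = (0, 0).
Eigenvalues of H: 7, 7.
Both eigenvalues > 0, so H is positive definite -> x* is a strict local min.

min


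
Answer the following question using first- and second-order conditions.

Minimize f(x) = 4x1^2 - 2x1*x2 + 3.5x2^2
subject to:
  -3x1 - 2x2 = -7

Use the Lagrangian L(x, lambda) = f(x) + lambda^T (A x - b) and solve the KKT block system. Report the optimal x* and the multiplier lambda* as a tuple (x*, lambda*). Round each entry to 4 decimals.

Form the Lagrangian:
  L(x, lambda) = (1/2) x^T Q x + c^T x + lambda^T (A x - b)
Stationarity (grad_x L = 0): Q x + c + A^T lambda = 0.
Primal feasibility: A x = b.

This gives the KKT block system:
  [ Q   A^T ] [ x     ]   [-c ]
  [ A    0  ] [ lambda ] = [ b ]

Solving the linear system:
  x*      = (1.4706, 1.2941)
  lambda* = (3.0588)
  f(x*)   = 10.7059

x* = (1.4706, 1.2941), lambda* = (3.0588)


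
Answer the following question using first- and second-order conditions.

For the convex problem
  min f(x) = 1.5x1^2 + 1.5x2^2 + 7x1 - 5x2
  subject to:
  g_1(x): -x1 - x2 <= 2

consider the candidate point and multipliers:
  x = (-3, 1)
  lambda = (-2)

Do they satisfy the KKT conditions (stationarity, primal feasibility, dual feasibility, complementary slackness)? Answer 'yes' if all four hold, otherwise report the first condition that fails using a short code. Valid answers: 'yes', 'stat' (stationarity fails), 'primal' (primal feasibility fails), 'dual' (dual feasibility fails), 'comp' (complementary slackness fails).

Gradient of f: grad f(x) = Q x + c = (-2, -2)
Constraint values g_i(x) = a_i^T x - b_i:
  g_1((-3, 1)) = 0
Stationarity residual: grad f(x) + sum_i lambda_i a_i = (0, 0)
  -> stationarity OK
Primal feasibility (all g_i <= 0): OK
Dual feasibility (all lambda_i >= 0): FAILS
Complementary slackness (lambda_i * g_i(x) = 0 for all i): OK

Verdict: the first failing condition is dual_feasibility -> dual.

dual


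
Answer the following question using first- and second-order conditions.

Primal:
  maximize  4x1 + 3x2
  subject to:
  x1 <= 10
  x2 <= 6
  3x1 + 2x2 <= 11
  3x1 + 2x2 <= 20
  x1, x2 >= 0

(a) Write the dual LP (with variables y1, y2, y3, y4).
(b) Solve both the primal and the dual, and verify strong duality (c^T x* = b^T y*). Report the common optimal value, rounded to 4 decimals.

The standard primal-dual pair for 'max c^T x s.t. A x <= b, x >= 0' is:
  Dual:  min b^T y  s.t.  A^T y >= c,  y >= 0.

So the dual LP is:
  minimize  10y1 + 6y2 + 11y3 + 20y4
  subject to:
    y1 + 3y3 + 3y4 >= 4
    y2 + 2y3 + 2y4 >= 3
    y1, y2, y3, y4 >= 0

Solving the primal: x* = (0, 5.5).
  primal value c^T x* = 16.5.
Solving the dual: y* = (0, 0, 1.5, 0).
  dual value b^T y* = 16.5.
Strong duality: c^T x* = b^T y*. Confirmed.

16.5


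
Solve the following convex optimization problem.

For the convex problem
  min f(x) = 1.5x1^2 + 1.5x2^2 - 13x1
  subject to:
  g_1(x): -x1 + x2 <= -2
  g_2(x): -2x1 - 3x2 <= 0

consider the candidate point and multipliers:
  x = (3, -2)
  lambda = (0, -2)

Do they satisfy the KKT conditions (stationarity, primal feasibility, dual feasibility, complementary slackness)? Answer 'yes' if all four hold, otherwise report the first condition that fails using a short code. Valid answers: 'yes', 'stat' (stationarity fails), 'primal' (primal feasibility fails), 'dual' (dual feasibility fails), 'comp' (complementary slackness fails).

Gradient of f: grad f(x) = Q x + c = (-4, -6)
Constraint values g_i(x) = a_i^T x - b_i:
  g_1((3, -2)) = -3
  g_2((3, -2)) = 0
Stationarity residual: grad f(x) + sum_i lambda_i a_i = (0, 0)
  -> stationarity OK
Primal feasibility (all g_i <= 0): OK
Dual feasibility (all lambda_i >= 0): FAILS
Complementary slackness (lambda_i * g_i(x) = 0 for all i): OK

Verdict: the first failing condition is dual_feasibility -> dual.

dual


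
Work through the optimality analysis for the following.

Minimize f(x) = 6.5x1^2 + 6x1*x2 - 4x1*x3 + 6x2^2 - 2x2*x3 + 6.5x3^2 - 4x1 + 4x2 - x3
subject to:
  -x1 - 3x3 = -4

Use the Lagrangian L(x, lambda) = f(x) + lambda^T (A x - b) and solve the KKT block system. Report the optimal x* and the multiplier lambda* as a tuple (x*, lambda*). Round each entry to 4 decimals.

Form the Lagrangian:
  L(x, lambda) = (1/2) x^T Q x + c^T x + lambda^T (A x - b)
Stationarity (grad_x L = 0): Q x + c + A^T lambda = 0.
Primal feasibility: A x = b.

This gives the KKT block system:
  [ Q   A^T ] [ x     ]   [-c ]
  [ A    0  ] [ lambda ] = [ b ]

Solving the linear system:
  x*      = (1.1575, -0.7541, 0.9475)
  lambda* = (2.732)
  f(x*)   = 1.1671

x* = (1.1575, -0.7541, 0.9475), lambda* = (2.732)


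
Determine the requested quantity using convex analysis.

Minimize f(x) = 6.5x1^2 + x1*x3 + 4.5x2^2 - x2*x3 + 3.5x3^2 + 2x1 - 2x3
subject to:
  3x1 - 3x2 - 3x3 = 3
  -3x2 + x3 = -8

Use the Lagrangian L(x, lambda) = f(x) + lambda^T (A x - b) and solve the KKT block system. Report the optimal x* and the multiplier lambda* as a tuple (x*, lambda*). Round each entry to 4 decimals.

Form the Lagrangian:
  L(x, lambda) = (1/2) x^T Q x + c^T x + lambda^T (A x - b)
Stationarity (grad_x L = 0): Q x + c + A^T lambda = 0.
Primal feasibility: A x = b.

This gives the KKT block system:
  [ Q   A^T ] [ x     ]   [-c ]
  [ A    0  ] [ lambda ] = [ b ]

Solving the linear system:
  x*      = (0.7181, 1.9295, -2.2114)
  lambda* = (-3.0414, 9.5671)
  f(x*)   = 45.7601

x* = (0.7181, 1.9295, -2.2114), lambda* = (-3.0414, 9.5671)


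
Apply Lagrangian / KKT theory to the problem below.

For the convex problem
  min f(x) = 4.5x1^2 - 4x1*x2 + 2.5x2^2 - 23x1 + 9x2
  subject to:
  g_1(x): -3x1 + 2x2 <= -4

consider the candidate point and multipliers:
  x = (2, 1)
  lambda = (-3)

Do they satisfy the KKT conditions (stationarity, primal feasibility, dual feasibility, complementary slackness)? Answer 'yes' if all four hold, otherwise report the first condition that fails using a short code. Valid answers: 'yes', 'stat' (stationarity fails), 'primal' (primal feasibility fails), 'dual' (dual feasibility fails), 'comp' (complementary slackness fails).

Gradient of f: grad f(x) = Q x + c = (-9, 6)
Constraint values g_i(x) = a_i^T x - b_i:
  g_1((2, 1)) = 0
Stationarity residual: grad f(x) + sum_i lambda_i a_i = (0, 0)
  -> stationarity OK
Primal feasibility (all g_i <= 0): OK
Dual feasibility (all lambda_i >= 0): FAILS
Complementary slackness (lambda_i * g_i(x) = 0 for all i): OK

Verdict: the first failing condition is dual_feasibility -> dual.

dual


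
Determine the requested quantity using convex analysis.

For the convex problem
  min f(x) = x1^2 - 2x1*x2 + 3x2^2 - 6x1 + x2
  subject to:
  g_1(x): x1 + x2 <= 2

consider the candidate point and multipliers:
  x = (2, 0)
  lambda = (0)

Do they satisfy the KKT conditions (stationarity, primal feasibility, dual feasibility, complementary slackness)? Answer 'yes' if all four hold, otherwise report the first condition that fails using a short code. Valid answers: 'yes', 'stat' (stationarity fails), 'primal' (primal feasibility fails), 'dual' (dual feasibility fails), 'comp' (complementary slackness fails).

Gradient of f: grad f(x) = Q x + c = (-2, -3)
Constraint values g_i(x) = a_i^T x - b_i:
  g_1((2, 0)) = 0
Stationarity residual: grad f(x) + sum_i lambda_i a_i = (-2, -3)
  -> stationarity FAILS
Primal feasibility (all g_i <= 0): OK
Dual feasibility (all lambda_i >= 0): OK
Complementary slackness (lambda_i * g_i(x) = 0 for all i): OK

Verdict: the first failing condition is stationarity -> stat.

stat


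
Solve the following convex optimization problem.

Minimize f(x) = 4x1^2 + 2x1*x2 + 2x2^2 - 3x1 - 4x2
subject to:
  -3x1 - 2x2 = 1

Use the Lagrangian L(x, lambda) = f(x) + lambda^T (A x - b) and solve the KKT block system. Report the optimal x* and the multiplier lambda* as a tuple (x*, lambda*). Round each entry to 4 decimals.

Form the Lagrangian:
  L(x, lambda) = (1/2) x^T Q x + c^T x + lambda^T (A x - b)
Stationarity (grad_x L = 0): Q x + c + A^T lambda = 0.
Primal feasibility: A x = b.

This gives the KKT block system:
  [ Q   A^T ] [ x     ]   [-c ]
  [ A    0  ] [ lambda ] = [ b ]

Solving the linear system:
  x*      = (-0.4545, 0.1818)
  lambda* = (-2.0909)
  f(x*)   = 1.3636

x* = (-0.4545, 0.1818), lambda* = (-2.0909)


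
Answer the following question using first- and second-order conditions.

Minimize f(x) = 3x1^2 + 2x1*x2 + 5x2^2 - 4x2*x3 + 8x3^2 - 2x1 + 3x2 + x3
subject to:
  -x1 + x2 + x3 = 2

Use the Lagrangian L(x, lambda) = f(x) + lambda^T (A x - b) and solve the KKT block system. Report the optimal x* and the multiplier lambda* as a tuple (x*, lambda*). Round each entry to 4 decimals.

Form the Lagrangian:
  L(x, lambda) = (1/2) x^T Q x + c^T x + lambda^T (A x - b)
Stationarity (grad_x L = 0): Q x + c + A^T lambda = 0.
Primal feasibility: A x = b.

This gives the KKT block system:
  [ Q   A^T ] [ x     ]   [-c ]
  [ A    0  ] [ lambda ] = [ b ]

Solving the linear system:
  x*      = (-0.8726, 0.6557, 0.4717)
  lambda* = (-5.9245)
  f(x*)   = 8.0165

x* = (-0.8726, 0.6557, 0.4717), lambda* = (-5.9245)


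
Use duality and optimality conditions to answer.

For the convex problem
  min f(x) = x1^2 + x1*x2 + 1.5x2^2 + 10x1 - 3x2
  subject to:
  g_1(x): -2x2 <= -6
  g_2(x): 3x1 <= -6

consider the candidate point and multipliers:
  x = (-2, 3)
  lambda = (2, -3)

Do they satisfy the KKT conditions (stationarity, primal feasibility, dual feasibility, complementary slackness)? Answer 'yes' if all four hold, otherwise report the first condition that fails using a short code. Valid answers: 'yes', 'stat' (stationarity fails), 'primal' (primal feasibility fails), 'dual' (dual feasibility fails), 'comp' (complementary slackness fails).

Gradient of f: grad f(x) = Q x + c = (9, 4)
Constraint values g_i(x) = a_i^T x - b_i:
  g_1((-2, 3)) = 0
  g_2((-2, 3)) = 0
Stationarity residual: grad f(x) + sum_i lambda_i a_i = (0, 0)
  -> stationarity OK
Primal feasibility (all g_i <= 0): OK
Dual feasibility (all lambda_i >= 0): FAILS
Complementary slackness (lambda_i * g_i(x) = 0 for all i): OK

Verdict: the first failing condition is dual_feasibility -> dual.

dual


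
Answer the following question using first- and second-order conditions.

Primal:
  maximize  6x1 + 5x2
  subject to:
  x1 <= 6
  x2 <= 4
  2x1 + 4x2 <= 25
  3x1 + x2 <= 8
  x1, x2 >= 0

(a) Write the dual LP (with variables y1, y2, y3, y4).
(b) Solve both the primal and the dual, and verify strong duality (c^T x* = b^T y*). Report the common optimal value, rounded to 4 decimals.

The standard primal-dual pair for 'max c^T x s.t. A x <= b, x >= 0' is:
  Dual:  min b^T y  s.t.  A^T y >= c,  y >= 0.

So the dual LP is:
  minimize  6y1 + 4y2 + 25y3 + 8y4
  subject to:
    y1 + 2y3 + 3y4 >= 6
    y2 + 4y3 + y4 >= 5
    y1, y2, y3, y4 >= 0

Solving the primal: x* = (1.3333, 4).
  primal value c^T x* = 28.
Solving the dual: y* = (0, 3, 0, 2).
  dual value b^T y* = 28.
Strong duality: c^T x* = b^T y*. Confirmed.

28


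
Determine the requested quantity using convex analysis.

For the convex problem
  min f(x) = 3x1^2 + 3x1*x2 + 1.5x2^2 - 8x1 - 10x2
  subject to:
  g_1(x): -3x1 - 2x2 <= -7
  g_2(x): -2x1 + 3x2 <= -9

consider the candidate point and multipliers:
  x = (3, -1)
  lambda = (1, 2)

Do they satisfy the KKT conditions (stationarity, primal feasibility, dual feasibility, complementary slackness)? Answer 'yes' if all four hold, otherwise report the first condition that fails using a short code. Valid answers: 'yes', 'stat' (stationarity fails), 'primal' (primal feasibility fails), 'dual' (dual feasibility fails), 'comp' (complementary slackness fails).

Gradient of f: grad f(x) = Q x + c = (7, -4)
Constraint values g_i(x) = a_i^T x - b_i:
  g_1((3, -1)) = 0
  g_2((3, -1)) = 0
Stationarity residual: grad f(x) + sum_i lambda_i a_i = (0, 0)
  -> stationarity OK
Primal feasibility (all g_i <= 0): OK
Dual feasibility (all lambda_i >= 0): OK
Complementary slackness (lambda_i * g_i(x) = 0 for all i): OK

Verdict: yes, KKT holds.

yes


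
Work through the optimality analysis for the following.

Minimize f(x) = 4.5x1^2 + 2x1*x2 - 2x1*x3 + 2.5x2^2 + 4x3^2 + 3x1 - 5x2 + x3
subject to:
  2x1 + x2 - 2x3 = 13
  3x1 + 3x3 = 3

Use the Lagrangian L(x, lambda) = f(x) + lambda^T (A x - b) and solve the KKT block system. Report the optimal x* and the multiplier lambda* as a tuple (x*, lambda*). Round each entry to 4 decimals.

Form the Lagrangian:
  L(x, lambda) = (1/2) x^T Q x + c^T x + lambda^T (A x - b)
Stationarity (grad_x L = 0): Q x + c + A^T lambda = 0.
Primal feasibility: A x = b.

This gives the KKT block system:
  [ Q   A^T ] [ x     ]   [-c ]
  [ A    0  ] [ lambda ] = [ b ]

Solving the linear system:
  x*      = (3.0353, 2.8588, -2.0353)
  lambda* = (-15.3647, -3.1255)
  f(x*)   = 100.9471

x* = (3.0353, 2.8588, -2.0353), lambda* = (-15.3647, -3.1255)


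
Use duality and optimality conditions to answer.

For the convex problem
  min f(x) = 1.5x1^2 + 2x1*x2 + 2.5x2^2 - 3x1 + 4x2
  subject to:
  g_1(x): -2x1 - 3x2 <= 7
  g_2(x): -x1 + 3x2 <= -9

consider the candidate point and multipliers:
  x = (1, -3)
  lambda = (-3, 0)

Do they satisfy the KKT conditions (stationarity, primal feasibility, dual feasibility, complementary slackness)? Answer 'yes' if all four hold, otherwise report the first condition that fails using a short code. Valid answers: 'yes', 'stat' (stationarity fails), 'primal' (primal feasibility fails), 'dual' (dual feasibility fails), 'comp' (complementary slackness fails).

Gradient of f: grad f(x) = Q x + c = (-6, -9)
Constraint values g_i(x) = a_i^T x - b_i:
  g_1((1, -3)) = 0
  g_2((1, -3)) = -1
Stationarity residual: grad f(x) + sum_i lambda_i a_i = (0, 0)
  -> stationarity OK
Primal feasibility (all g_i <= 0): OK
Dual feasibility (all lambda_i >= 0): FAILS
Complementary slackness (lambda_i * g_i(x) = 0 for all i): OK

Verdict: the first failing condition is dual_feasibility -> dual.

dual


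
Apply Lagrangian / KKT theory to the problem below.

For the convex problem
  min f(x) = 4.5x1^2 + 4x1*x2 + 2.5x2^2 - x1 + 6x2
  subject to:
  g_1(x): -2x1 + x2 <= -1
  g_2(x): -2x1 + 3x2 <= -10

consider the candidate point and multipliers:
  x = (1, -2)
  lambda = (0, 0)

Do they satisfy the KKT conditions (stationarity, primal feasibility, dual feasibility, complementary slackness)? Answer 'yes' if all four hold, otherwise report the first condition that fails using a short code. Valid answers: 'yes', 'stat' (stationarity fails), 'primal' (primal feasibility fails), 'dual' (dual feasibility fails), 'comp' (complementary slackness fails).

Gradient of f: grad f(x) = Q x + c = (0, 0)
Constraint values g_i(x) = a_i^T x - b_i:
  g_1((1, -2)) = -3
  g_2((1, -2)) = 2
Stationarity residual: grad f(x) + sum_i lambda_i a_i = (0, 0)
  -> stationarity OK
Primal feasibility (all g_i <= 0): FAILS
Dual feasibility (all lambda_i >= 0): OK
Complementary slackness (lambda_i * g_i(x) = 0 for all i): OK

Verdict: the first failing condition is primal_feasibility -> primal.

primal


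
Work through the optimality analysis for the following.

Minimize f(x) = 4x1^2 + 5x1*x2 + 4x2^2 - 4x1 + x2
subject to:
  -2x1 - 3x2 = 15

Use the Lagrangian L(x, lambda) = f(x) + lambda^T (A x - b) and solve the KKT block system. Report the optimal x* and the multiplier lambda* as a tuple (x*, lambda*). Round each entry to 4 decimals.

Form the Lagrangian:
  L(x, lambda) = (1/2) x^T Q x + c^T x + lambda^T (A x - b)
Stationarity (grad_x L = 0): Q x + c + A^T lambda = 0.
Primal feasibility: A x = b.

This gives the KKT block system:
  [ Q   A^T ] [ x     ]   [-c ]
  [ A    0  ] [ lambda ] = [ b ]

Solving the linear system:
  x*      = (0.6136, -5.4091)
  lambda* = (-13.0682)
  f(x*)   = 94.0795

x* = (0.6136, -5.4091), lambda* = (-13.0682)


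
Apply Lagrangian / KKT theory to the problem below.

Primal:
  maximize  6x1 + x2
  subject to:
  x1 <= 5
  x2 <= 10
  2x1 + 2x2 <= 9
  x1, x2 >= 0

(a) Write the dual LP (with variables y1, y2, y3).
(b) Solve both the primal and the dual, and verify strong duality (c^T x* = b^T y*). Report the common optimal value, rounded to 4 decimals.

The standard primal-dual pair for 'max c^T x s.t. A x <= b, x >= 0' is:
  Dual:  min b^T y  s.t.  A^T y >= c,  y >= 0.

So the dual LP is:
  minimize  5y1 + 10y2 + 9y3
  subject to:
    y1 + 2y3 >= 6
    y2 + 2y3 >= 1
    y1, y2, y3 >= 0

Solving the primal: x* = (4.5, 0).
  primal value c^T x* = 27.
Solving the dual: y* = (0, 0, 3).
  dual value b^T y* = 27.
Strong duality: c^T x* = b^T y*. Confirmed.

27


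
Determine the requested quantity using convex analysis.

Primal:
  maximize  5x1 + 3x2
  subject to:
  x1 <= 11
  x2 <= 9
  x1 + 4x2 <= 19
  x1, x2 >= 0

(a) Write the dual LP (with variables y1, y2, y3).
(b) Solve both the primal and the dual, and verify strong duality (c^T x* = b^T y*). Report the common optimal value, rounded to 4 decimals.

The standard primal-dual pair for 'max c^T x s.t. A x <= b, x >= 0' is:
  Dual:  min b^T y  s.t.  A^T y >= c,  y >= 0.

So the dual LP is:
  minimize  11y1 + 9y2 + 19y3
  subject to:
    y1 + y3 >= 5
    y2 + 4y3 >= 3
    y1, y2, y3 >= 0

Solving the primal: x* = (11, 2).
  primal value c^T x* = 61.
Solving the dual: y* = (4.25, 0, 0.75).
  dual value b^T y* = 61.
Strong duality: c^T x* = b^T y*. Confirmed.

61


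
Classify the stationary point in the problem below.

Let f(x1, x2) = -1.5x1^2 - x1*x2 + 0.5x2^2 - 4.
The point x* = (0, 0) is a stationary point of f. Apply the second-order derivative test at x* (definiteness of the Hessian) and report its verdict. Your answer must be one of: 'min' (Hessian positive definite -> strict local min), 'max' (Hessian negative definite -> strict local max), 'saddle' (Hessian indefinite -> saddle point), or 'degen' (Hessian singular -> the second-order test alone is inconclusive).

Compute the Hessian H = grad^2 f:
  H = [[-3, -1], [-1, 1]]
Verify stationarity: grad f(x*) = H x* + g = (0, 0).
Eigenvalues of H: -3.2361, 1.2361.
Eigenvalues have mixed signs, so H is indefinite -> x* is a saddle point.

saddle


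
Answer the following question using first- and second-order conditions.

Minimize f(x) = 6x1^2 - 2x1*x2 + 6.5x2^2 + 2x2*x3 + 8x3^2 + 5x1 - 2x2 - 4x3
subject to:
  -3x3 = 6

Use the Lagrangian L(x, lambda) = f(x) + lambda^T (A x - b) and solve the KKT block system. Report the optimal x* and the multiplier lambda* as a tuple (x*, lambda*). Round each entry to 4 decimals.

Form the Lagrangian:
  L(x, lambda) = (1/2) x^T Q x + c^T x + lambda^T (A x - b)
Stationarity (grad_x L = 0): Q x + c + A^T lambda = 0.
Primal feasibility: A x = b.

This gives the KKT block system:
  [ Q   A^T ] [ x     ]   [-c ]
  [ A    0  ] [ lambda ] = [ b ]

Solving the linear system:
  x*      = (-0.3487, 0.4079, -2)
  lambda* = (-11.7281)
  f(x*)   = 37.9046

x* = (-0.3487, 0.4079, -2), lambda* = (-11.7281)


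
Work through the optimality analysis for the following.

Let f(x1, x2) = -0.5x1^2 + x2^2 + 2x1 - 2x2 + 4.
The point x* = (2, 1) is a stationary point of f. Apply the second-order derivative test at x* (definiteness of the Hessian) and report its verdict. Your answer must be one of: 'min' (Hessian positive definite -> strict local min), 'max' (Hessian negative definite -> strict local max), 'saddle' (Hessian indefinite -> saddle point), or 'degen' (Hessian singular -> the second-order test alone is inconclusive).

Compute the Hessian H = grad^2 f:
  H = [[-1, 0], [0, 2]]
Verify stationarity: grad f(x*) = H x* + g = (0, 0).
Eigenvalues of H: -1, 2.
Eigenvalues have mixed signs, so H is indefinite -> x* is a saddle point.

saddle


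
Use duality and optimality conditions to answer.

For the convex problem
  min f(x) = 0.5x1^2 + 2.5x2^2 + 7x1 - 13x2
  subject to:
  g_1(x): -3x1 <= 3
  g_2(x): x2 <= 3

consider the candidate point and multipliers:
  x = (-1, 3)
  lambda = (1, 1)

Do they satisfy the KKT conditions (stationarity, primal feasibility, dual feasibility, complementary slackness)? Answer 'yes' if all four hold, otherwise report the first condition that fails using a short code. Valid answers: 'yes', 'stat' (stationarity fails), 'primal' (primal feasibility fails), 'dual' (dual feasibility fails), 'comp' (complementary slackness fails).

Gradient of f: grad f(x) = Q x + c = (6, 2)
Constraint values g_i(x) = a_i^T x - b_i:
  g_1((-1, 3)) = 0
  g_2((-1, 3)) = 0
Stationarity residual: grad f(x) + sum_i lambda_i a_i = (3, 3)
  -> stationarity FAILS
Primal feasibility (all g_i <= 0): OK
Dual feasibility (all lambda_i >= 0): OK
Complementary slackness (lambda_i * g_i(x) = 0 for all i): OK

Verdict: the first failing condition is stationarity -> stat.

stat


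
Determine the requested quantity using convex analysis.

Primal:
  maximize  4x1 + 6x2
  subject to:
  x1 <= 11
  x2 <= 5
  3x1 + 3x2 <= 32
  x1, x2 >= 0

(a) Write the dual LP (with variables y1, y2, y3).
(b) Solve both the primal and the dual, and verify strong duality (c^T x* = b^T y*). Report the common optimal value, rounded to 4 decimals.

The standard primal-dual pair for 'max c^T x s.t. A x <= b, x >= 0' is:
  Dual:  min b^T y  s.t.  A^T y >= c,  y >= 0.

So the dual LP is:
  minimize  11y1 + 5y2 + 32y3
  subject to:
    y1 + 3y3 >= 4
    y2 + 3y3 >= 6
    y1, y2, y3 >= 0

Solving the primal: x* = (5.6667, 5).
  primal value c^T x* = 52.6667.
Solving the dual: y* = (0, 2, 1.3333).
  dual value b^T y* = 52.6667.
Strong duality: c^T x* = b^T y*. Confirmed.

52.6667


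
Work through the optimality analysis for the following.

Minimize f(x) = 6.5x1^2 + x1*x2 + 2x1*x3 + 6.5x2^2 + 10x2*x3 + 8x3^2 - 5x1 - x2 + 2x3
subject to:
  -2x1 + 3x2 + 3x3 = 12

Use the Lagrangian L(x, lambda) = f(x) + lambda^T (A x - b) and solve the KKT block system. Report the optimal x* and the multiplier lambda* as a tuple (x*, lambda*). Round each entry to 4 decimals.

Form the Lagrangian:
  L(x, lambda) = (1/2) x^T Q x + c^T x + lambda^T (A x - b)
Stationarity (grad_x L = 0): Q x + c + A^T lambda = 0.
Primal feasibility: A x = b.

This gives the KKT block system:
  [ Q   A^T ] [ x     ]   [-c ]
  [ A    0  ] [ lambda ] = [ b ]

Solving the linear system:
  x*      = (-1.6, 2.1111, 0.8222)
  lambda* = (-11.0222)
  f(x*)   = 69.9

x* = (-1.6, 2.1111, 0.8222), lambda* = (-11.0222)


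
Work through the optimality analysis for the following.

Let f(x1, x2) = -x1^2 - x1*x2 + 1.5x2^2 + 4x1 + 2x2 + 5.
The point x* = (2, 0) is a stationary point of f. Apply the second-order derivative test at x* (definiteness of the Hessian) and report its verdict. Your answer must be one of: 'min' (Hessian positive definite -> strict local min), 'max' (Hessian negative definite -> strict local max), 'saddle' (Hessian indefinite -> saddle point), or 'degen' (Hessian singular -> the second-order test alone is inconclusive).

Compute the Hessian H = grad^2 f:
  H = [[-2, -1], [-1, 3]]
Verify stationarity: grad f(x*) = H x* + g = (0, 0).
Eigenvalues of H: -2.1926, 3.1926.
Eigenvalues have mixed signs, so H is indefinite -> x* is a saddle point.

saddle


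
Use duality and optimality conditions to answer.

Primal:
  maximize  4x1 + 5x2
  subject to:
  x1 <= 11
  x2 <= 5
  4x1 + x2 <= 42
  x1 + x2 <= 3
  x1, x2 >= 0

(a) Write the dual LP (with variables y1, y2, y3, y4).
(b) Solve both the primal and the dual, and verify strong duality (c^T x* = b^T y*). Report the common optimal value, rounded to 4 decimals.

The standard primal-dual pair for 'max c^T x s.t. A x <= b, x >= 0' is:
  Dual:  min b^T y  s.t.  A^T y >= c,  y >= 0.

So the dual LP is:
  minimize  11y1 + 5y2 + 42y3 + 3y4
  subject to:
    y1 + 4y3 + y4 >= 4
    y2 + y3 + y4 >= 5
    y1, y2, y3, y4 >= 0

Solving the primal: x* = (0, 3).
  primal value c^T x* = 15.
Solving the dual: y* = (0, 0, 0, 5).
  dual value b^T y* = 15.
Strong duality: c^T x* = b^T y*. Confirmed.

15


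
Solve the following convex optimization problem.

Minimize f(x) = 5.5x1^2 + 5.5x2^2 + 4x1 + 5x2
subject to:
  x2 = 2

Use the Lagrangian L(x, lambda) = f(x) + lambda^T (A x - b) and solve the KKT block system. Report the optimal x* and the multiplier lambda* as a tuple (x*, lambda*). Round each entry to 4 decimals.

Form the Lagrangian:
  L(x, lambda) = (1/2) x^T Q x + c^T x + lambda^T (A x - b)
Stationarity (grad_x L = 0): Q x + c + A^T lambda = 0.
Primal feasibility: A x = b.

This gives the KKT block system:
  [ Q   A^T ] [ x     ]   [-c ]
  [ A    0  ] [ lambda ] = [ b ]

Solving the linear system:
  x*      = (-0.3636, 2)
  lambda* = (-27)
  f(x*)   = 31.2727

x* = (-0.3636, 2), lambda* = (-27)


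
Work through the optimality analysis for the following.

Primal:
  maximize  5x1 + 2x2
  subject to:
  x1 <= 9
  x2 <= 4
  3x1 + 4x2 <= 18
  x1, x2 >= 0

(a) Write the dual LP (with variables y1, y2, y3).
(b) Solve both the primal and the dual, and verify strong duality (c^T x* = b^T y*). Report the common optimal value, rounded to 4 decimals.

The standard primal-dual pair for 'max c^T x s.t. A x <= b, x >= 0' is:
  Dual:  min b^T y  s.t.  A^T y >= c,  y >= 0.

So the dual LP is:
  minimize  9y1 + 4y2 + 18y3
  subject to:
    y1 + 3y3 >= 5
    y2 + 4y3 >= 2
    y1, y2, y3 >= 0

Solving the primal: x* = (6, 0).
  primal value c^T x* = 30.
Solving the dual: y* = (0, 0, 1.6667).
  dual value b^T y* = 30.
Strong duality: c^T x* = b^T y*. Confirmed.

30


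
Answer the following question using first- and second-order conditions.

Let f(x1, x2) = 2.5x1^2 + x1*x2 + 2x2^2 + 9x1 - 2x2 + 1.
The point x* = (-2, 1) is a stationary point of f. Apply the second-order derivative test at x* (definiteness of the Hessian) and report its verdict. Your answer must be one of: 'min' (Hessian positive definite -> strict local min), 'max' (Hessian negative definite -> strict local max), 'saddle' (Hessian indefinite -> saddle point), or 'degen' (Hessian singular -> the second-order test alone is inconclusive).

Compute the Hessian H = grad^2 f:
  H = [[5, 1], [1, 4]]
Verify stationarity: grad f(x*) = H x* + g = (0, 0).
Eigenvalues of H: 3.382, 5.618.
Both eigenvalues > 0, so H is positive definite -> x* is a strict local min.

min


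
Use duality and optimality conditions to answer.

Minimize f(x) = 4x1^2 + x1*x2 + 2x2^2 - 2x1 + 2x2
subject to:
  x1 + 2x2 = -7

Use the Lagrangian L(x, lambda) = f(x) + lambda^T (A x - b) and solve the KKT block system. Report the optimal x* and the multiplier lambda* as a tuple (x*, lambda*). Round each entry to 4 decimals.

Form the Lagrangian:
  L(x, lambda) = (1/2) x^T Q x + c^T x + lambda^T (A x - b)
Stationarity (grad_x L = 0): Q x + c + A^T lambda = 0.
Primal feasibility: A x = b.

This gives the KKT block system:
  [ Q   A^T ] [ x     ]   [-c ]
  [ A    0  ] [ lambda ] = [ b ]

Solving the linear system:
  x*      = (-0.0625, -3.4688)
  lambda* = (5.9688)
  f(x*)   = 17.4844

x* = (-0.0625, -3.4688), lambda* = (5.9688)


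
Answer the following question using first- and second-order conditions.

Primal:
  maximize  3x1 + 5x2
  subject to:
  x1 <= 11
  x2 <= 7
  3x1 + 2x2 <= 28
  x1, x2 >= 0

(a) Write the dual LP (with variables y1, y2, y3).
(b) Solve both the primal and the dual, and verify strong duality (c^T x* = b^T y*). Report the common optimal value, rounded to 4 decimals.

The standard primal-dual pair for 'max c^T x s.t. A x <= b, x >= 0' is:
  Dual:  min b^T y  s.t.  A^T y >= c,  y >= 0.

So the dual LP is:
  minimize  11y1 + 7y2 + 28y3
  subject to:
    y1 + 3y3 >= 3
    y2 + 2y3 >= 5
    y1, y2, y3 >= 0

Solving the primal: x* = (4.6667, 7).
  primal value c^T x* = 49.
Solving the dual: y* = (0, 3, 1).
  dual value b^T y* = 49.
Strong duality: c^T x* = b^T y*. Confirmed.

49


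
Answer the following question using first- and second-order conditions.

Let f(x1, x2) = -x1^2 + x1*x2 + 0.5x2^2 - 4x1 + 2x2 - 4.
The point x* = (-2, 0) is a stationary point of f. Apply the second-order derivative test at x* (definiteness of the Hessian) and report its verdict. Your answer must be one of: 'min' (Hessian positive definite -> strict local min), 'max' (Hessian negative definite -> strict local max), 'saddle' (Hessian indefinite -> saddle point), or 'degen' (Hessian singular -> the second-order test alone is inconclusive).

Compute the Hessian H = grad^2 f:
  H = [[-2, 1], [1, 1]]
Verify stationarity: grad f(x*) = H x* + g = (0, 0).
Eigenvalues of H: -2.3028, 1.3028.
Eigenvalues have mixed signs, so H is indefinite -> x* is a saddle point.

saddle


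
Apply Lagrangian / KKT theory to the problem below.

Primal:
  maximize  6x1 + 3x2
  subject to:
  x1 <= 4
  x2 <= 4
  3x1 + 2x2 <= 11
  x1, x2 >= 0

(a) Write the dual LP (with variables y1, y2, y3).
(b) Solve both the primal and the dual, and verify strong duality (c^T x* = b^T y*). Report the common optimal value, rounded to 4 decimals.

The standard primal-dual pair for 'max c^T x s.t. A x <= b, x >= 0' is:
  Dual:  min b^T y  s.t.  A^T y >= c,  y >= 0.

So the dual LP is:
  minimize  4y1 + 4y2 + 11y3
  subject to:
    y1 + 3y3 >= 6
    y2 + 2y3 >= 3
    y1, y2, y3 >= 0

Solving the primal: x* = (3.6667, 0).
  primal value c^T x* = 22.
Solving the dual: y* = (0, 0, 2).
  dual value b^T y* = 22.
Strong duality: c^T x* = b^T y*. Confirmed.

22


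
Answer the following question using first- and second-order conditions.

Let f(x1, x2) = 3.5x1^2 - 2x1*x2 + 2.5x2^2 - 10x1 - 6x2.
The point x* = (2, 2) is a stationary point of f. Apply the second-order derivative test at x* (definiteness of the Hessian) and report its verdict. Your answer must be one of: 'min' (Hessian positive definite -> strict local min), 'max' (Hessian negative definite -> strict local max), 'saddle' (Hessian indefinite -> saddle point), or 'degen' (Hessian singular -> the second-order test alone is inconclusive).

Compute the Hessian H = grad^2 f:
  H = [[7, -2], [-2, 5]]
Verify stationarity: grad f(x*) = H x* + g = (0, 0).
Eigenvalues of H: 3.7639, 8.2361.
Both eigenvalues > 0, so H is positive definite -> x* is a strict local min.

min


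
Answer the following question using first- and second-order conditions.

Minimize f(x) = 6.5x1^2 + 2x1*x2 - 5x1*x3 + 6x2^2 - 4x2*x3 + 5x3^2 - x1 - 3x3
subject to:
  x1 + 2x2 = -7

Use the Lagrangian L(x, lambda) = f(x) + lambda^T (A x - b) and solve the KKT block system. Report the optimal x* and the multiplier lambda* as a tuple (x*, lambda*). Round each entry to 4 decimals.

Form the Lagrangian:
  L(x, lambda) = (1/2) x^T Q x + c^T x + lambda^T (A x - b)
Stationarity (grad_x L = 0): Q x + c + A^T lambda = 0.
Primal feasibility: A x = b.

This gives the KKT block system:
  [ Q   A^T ] [ x     ]   [-c ]
  [ A    0  ] [ lambda ] = [ b ]

Solving the linear system:
  x*      = (-1.2443, -2.8779, -1.4733)
  lambda* = (15.5649)
  f(x*)   = 57.3092

x* = (-1.2443, -2.8779, -1.4733), lambda* = (15.5649)


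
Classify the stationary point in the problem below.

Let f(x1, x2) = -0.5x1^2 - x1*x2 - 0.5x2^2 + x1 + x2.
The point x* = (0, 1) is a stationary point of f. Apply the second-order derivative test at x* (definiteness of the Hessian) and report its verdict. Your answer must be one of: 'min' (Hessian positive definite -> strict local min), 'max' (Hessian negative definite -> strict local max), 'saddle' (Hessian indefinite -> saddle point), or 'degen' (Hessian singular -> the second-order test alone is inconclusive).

Compute the Hessian H = grad^2 f:
  H = [[-1, -1], [-1, -1]]
Verify stationarity: grad f(x*) = H x* + g = (0, 0).
Eigenvalues of H: -2, 0.
H has a zero eigenvalue (singular; negative semidefinite but not definite), so H is neither positive definite, negative definite, nor indefinite. The second-order test alone is inconclusive -> degen.
(Indeed, f is constant along the null direction of H through x*, so x* is not a strict local extremum.)

degen


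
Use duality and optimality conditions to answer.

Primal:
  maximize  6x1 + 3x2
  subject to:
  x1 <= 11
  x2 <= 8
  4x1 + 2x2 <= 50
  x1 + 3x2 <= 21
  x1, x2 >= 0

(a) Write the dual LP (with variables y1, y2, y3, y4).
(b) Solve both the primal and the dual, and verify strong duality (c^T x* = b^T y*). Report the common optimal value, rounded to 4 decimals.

The standard primal-dual pair for 'max c^T x s.t. A x <= b, x >= 0' is:
  Dual:  min b^T y  s.t.  A^T y >= c,  y >= 0.

So the dual LP is:
  minimize  11y1 + 8y2 + 50y3 + 21y4
  subject to:
    y1 + 4y3 + y4 >= 6
    y2 + 2y3 + 3y4 >= 3
    y1, y2, y3, y4 >= 0

Solving the primal: x* = (11, 3).
  primal value c^T x* = 75.
Solving the dual: y* = (0, 0, 1.5, 0).
  dual value b^T y* = 75.
Strong duality: c^T x* = b^T y*. Confirmed.

75
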